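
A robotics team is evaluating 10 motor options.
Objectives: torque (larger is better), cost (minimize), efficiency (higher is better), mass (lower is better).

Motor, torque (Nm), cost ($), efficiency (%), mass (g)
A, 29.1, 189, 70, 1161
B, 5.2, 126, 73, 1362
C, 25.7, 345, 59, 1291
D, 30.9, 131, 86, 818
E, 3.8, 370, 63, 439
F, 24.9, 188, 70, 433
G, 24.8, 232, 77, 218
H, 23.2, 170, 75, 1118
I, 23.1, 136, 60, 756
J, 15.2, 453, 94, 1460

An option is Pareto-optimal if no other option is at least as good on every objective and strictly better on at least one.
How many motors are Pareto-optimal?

6

A: dominated by D (torque 30.9≥29.1, cost 131≤189, efficiency 86≥70, mass 818≤1161).
B: not dominated (best cost).
C: dominated by A (torque 29.1≥25.7, cost 189≤345, efficiency 70≥59, mass 1161≤1291).
D: not dominated (best torque).
E: dominated by F (torque 24.9≥3.8, cost 188≤370, efficiency 70≥63, mass 433≤439).
F: not dominated.
G: not dominated (best mass).
H: dominated by D (torque 30.9≥23.2, cost 131≤170, efficiency 86≥75, mass 818≤1118).
I: not dominated.
J: not dominated (best efficiency).
Pareto-optimal: B, D, F, G, I, J → 6.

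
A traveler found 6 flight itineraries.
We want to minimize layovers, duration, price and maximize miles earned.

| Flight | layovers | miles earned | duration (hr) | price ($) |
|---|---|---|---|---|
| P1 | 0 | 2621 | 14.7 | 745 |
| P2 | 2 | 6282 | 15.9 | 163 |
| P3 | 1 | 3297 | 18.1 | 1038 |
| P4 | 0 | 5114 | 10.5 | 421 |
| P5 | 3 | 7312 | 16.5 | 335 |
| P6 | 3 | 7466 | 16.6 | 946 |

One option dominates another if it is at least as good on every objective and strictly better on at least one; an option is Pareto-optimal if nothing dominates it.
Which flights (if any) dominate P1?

P4: layovers 0≤0, miles earned 5114≥2621, duration 10.5≤14.7, price 421≤745 — dominates P1.
Others (P2, P3, P5, P6) are each worse than P1 on at least one objective.

P4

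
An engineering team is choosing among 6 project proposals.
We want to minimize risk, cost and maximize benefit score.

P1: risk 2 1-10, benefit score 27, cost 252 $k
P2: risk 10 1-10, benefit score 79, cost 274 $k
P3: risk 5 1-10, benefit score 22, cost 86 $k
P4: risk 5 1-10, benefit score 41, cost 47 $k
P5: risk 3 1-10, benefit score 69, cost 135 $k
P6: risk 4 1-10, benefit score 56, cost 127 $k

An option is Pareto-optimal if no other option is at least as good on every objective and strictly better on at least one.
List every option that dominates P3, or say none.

P4: risk 5≤5, benefit score 41≥22, cost 47≤86 — dominates P3.
Others (P1, P2, P5, P6) are each worse than P3 on at least one objective.

P4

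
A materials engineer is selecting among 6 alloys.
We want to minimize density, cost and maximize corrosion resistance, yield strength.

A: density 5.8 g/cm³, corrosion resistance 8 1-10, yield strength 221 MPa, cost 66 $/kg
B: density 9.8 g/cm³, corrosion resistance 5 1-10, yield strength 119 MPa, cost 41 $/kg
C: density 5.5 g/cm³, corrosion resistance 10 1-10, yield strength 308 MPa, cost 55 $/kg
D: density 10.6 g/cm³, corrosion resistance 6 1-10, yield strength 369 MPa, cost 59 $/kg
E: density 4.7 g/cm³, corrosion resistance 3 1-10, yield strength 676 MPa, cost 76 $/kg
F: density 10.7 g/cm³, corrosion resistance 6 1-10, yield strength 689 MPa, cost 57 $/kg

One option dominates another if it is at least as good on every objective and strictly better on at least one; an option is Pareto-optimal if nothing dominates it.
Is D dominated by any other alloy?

No

A: worse on yield strength (221 vs 369).
B: worse on corrosion resistance (5 vs 6).
C: worse on yield strength (308 vs 369).
E: worse on corrosion resistance (3 vs 6).
F: worse on density (10.7 vs 10.6).
No option is at least as good as D on every objective and strictly better on one.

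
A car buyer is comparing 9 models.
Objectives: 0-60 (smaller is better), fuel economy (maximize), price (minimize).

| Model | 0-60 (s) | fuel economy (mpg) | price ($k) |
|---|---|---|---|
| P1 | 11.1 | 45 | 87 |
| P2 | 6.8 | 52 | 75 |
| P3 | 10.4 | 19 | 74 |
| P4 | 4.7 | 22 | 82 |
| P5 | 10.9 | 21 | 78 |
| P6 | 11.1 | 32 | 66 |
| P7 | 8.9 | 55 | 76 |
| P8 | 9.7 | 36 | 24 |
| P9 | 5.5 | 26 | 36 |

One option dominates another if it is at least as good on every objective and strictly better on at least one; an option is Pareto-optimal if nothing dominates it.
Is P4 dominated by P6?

P6 vs P4: P6 is worse on 0-60 (11.1 vs 4.7), so it does not dominate P4.

No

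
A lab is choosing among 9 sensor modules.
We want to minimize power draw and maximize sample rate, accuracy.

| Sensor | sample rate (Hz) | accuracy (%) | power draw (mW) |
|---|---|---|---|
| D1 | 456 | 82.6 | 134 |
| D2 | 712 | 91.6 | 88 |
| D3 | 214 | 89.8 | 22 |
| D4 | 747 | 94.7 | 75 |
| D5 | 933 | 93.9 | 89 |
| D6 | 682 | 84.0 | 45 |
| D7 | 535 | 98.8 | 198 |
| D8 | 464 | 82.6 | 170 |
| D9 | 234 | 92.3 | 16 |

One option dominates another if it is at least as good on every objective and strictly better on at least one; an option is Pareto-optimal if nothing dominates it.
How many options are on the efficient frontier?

5

D1: dominated by D2 (sample rate 712≥456, accuracy 91.6≥82.6, power draw 88≤134).
D2: dominated by D4 (sample rate 747≥712, accuracy 94.7≥91.6, power draw 75≤88).
D3: dominated by D9 (sample rate 234≥214, accuracy 92.3≥89.8, power draw 16≤22).
D4: not dominated.
D5: not dominated (best sample rate).
D6: not dominated.
D7: not dominated (best accuracy).
D8: dominated by D2 (sample rate 712≥464, accuracy 91.6≥82.6, power draw 88≤170).
D9: not dominated (best power draw).
Pareto-optimal: D4, D5, D6, D7, D9 → 5.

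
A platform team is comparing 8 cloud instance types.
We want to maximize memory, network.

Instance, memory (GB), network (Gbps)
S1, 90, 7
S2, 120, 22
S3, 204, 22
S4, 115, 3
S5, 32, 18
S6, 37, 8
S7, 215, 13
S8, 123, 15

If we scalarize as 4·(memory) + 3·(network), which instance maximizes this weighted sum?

S7

S1: 4·90 + 3·7 = 381
S2: 4·120 + 3·22 = 546
S3: 4·204 + 3·22 = 882
S4: 4·115 + 3·3 = 469
S5: 4·32 + 3·18 = 182
S6: 4·37 + 3·8 = 172
S7: 4·215 + 3·13 = 899
S8: 4·123 + 3·15 = 537
Highest: S7 at 899.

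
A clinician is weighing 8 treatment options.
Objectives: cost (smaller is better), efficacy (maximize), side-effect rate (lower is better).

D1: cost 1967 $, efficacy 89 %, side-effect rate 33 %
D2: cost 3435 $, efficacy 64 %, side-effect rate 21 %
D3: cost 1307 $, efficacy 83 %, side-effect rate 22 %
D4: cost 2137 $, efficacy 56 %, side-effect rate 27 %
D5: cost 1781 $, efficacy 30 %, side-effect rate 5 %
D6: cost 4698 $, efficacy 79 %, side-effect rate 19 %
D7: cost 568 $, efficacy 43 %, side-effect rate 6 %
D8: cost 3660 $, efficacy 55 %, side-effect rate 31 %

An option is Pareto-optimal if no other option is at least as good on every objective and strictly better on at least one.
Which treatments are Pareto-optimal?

D1, D2, D3, D5, D6, D7

D1: not dominated (best efficacy).
D2: not dominated.
D3: not dominated.
D4: dominated by D3 (cost 1307≤2137, efficacy 83≥56, side-effect rate 22≤27).
D5: not dominated (best side-effect rate).
D6: not dominated.
D7: not dominated (best cost).
D8: dominated by D2 (cost 3435≤3660, efficacy 64≥55, side-effect rate 21≤31).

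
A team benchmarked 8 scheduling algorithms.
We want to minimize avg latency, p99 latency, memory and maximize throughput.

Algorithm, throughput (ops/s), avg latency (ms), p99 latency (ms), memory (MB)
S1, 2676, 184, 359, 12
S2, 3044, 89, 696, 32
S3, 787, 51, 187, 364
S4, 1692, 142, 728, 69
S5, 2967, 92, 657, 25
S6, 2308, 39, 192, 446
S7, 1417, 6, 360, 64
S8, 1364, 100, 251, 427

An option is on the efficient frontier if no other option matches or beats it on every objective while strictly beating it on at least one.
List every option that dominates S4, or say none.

S2: throughput 3044≥1692, avg latency 89≤142, p99 latency 696≤728, memory 32≤69 — dominates S4.
S5: throughput 2967≥1692, avg latency 92≤142, p99 latency 657≤728, memory 25≤69 — dominates S4.
Others (S1, S3, S6, S7, S8) are each worse than S4 on at least one objective.

S2, S5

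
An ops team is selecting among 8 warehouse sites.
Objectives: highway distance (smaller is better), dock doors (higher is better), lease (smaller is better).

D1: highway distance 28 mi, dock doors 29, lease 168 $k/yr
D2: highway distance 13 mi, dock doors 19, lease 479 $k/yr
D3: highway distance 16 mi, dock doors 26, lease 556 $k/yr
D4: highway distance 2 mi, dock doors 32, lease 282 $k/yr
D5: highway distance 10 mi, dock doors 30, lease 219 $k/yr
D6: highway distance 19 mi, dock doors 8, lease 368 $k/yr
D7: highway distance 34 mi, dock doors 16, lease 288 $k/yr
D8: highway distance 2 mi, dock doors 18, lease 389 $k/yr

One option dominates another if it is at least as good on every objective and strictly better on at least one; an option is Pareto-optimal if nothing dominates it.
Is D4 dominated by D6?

D6 vs D4: D6 is worse on highway distance (19 vs 2), so it does not dominate D4.

No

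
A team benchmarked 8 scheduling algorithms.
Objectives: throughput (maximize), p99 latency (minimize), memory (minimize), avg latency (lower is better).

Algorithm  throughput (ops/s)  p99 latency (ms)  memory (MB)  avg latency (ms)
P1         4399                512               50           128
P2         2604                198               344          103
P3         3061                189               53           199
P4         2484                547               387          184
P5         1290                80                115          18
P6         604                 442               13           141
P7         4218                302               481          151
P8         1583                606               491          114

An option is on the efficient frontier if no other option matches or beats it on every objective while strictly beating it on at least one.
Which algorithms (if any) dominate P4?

P1, P2

P1: throughput 4399≥2484, p99 latency 512≤547, memory 50≤387, avg latency 128≤184 — dominates P4.
P2: throughput 2604≥2484, p99 latency 198≤547, memory 344≤387, avg latency 103≤184 — dominates P4.
Others (P3, P5, P6, P7, P8) are each worse than P4 on at least one objective.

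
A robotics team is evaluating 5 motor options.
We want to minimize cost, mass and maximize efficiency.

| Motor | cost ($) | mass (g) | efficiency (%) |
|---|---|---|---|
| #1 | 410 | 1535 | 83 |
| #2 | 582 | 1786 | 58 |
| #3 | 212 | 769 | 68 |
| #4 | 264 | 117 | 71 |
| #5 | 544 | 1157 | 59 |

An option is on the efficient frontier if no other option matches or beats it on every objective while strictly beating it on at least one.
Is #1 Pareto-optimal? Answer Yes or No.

#2: worse on cost (582 vs 410).
#3: worse on efficiency (68 vs 83).
#4: worse on efficiency (71 vs 83).
#5: worse on cost (544 vs 410).
No option is at least as good as #1 on every objective and strictly better on one.

Yes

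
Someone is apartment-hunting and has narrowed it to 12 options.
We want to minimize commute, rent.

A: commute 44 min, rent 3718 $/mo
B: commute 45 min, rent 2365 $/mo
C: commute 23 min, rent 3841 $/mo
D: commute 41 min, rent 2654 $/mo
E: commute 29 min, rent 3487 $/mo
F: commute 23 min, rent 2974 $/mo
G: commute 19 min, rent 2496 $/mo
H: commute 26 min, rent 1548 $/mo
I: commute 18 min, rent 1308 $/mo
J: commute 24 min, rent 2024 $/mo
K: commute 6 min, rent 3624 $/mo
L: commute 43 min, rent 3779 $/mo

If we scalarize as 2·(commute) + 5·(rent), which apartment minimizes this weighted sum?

A: 2·44 + 5·3718 = 18678
B: 2·45 + 5·2365 = 11915
C: 2·23 + 5·3841 = 19251
D: 2·41 + 5·2654 = 13352
E: 2·29 + 5·3487 = 17493
F: 2·23 + 5·2974 = 14916
G: 2·19 + 5·2496 = 12518
H: 2·26 + 5·1548 = 7792
I: 2·18 + 5·1308 = 6576
J: 2·24 + 5·2024 = 10168
K: 2·6 + 5·3624 = 18132
L: 2·43 + 5·3779 = 18981
Lowest: I at 6576.

I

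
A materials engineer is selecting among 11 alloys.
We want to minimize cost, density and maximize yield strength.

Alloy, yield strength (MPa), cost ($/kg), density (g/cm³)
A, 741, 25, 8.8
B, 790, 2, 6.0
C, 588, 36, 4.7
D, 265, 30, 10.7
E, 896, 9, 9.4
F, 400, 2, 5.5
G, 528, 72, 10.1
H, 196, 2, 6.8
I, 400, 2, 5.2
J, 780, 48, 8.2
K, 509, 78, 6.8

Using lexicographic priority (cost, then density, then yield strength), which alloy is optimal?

I

First minimize cost: best is 2, kept {B, F, H, I}.
Then minimize density: best is 5.2, kept {I}.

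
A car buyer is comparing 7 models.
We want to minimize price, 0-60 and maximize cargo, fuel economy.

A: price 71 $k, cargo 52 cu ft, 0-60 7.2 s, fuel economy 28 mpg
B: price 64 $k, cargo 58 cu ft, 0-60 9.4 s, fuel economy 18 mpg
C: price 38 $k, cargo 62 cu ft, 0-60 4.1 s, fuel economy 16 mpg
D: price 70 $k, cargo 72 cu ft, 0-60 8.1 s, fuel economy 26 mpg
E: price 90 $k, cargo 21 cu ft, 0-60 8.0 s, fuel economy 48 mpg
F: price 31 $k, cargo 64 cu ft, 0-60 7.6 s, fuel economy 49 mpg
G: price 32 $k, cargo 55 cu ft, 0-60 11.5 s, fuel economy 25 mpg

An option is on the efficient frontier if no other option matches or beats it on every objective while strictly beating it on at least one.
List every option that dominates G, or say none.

F

F: price 31≤32, cargo 64≥55, 0-60 7.6≤11.5, fuel economy 49≥25 — dominates G.
Others (A, B, C, D, E) are each worse than G on at least one objective.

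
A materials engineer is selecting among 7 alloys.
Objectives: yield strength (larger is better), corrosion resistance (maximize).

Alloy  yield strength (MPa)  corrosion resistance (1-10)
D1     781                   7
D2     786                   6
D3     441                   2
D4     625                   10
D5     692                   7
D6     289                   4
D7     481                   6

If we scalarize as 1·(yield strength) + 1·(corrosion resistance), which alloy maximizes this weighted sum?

D1: 1·781 + 1·7 = 788
D2: 1·786 + 1·6 = 792
D3: 1·441 + 1·2 = 443
D4: 1·625 + 1·10 = 635
D5: 1·692 + 1·7 = 699
D6: 1·289 + 1·4 = 293
D7: 1·481 + 1·6 = 487
Highest: D2 at 792.

D2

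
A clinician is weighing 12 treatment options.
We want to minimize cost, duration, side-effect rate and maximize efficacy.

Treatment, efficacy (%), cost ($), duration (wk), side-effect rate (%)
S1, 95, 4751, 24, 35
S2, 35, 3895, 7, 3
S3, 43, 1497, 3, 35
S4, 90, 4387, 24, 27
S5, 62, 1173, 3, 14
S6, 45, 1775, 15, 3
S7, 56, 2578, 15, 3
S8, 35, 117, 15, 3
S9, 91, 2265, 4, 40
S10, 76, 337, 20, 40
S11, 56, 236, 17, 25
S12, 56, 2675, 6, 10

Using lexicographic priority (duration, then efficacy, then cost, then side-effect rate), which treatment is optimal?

S5

First minimize duration: best is 3, kept {S3, S5}.
Then maximize efficacy: best is 62, kept {S5}.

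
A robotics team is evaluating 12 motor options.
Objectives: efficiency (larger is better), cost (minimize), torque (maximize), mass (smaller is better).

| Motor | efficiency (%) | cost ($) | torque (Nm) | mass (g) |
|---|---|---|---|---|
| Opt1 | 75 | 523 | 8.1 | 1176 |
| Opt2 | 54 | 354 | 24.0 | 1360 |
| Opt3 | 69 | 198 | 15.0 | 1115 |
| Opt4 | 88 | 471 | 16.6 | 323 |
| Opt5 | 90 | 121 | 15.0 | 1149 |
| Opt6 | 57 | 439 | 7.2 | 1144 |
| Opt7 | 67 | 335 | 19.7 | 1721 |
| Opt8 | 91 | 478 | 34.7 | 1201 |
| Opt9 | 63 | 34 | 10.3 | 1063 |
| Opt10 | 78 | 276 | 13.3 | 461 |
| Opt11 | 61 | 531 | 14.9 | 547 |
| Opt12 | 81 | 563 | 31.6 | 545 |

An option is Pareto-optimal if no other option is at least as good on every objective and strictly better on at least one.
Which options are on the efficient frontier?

Opt2, Opt3, Opt4, Opt5, Opt7, Opt8, Opt9, Opt10, Opt12

Opt1: dominated by Opt4 (efficiency 88≥75, cost 471≤523, torque 16.6≥8.1, mass 323≤1176).
Opt2: not dominated.
Opt3: not dominated.
Opt4: not dominated (best mass).
Opt5: not dominated.
Opt6: dominated by Opt3 (efficiency 69≥57, cost 198≤439, torque 15.0≥7.2, mass 1115≤1144).
Opt7: not dominated.
Opt8: not dominated (best efficiency).
Opt9: not dominated (best cost).
Opt10: not dominated.
Opt11: dominated by Opt4 (efficiency 88≥61, cost 471≤531, torque 16.6≥14.9, mass 323≤547).
Opt12: not dominated.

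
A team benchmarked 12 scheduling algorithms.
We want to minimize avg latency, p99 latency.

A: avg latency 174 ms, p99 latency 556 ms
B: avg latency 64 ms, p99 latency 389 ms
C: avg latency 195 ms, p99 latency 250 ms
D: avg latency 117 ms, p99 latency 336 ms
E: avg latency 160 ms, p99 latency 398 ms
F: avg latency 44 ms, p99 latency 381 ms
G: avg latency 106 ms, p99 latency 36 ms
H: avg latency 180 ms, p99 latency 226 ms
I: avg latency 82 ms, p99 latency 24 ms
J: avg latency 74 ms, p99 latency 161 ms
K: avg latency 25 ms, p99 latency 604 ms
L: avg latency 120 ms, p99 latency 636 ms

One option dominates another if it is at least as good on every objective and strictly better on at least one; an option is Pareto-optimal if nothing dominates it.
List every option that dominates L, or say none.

B, D, F, G, I, J, K

B: avg latency 64≤120, p99 latency 389≤636 — dominates L.
D: avg latency 117≤120, p99 latency 336≤636 — dominates L.
F: avg latency 44≤120, p99 latency 381≤636 — dominates L.
G: avg latency 106≤120, p99 latency 36≤636 — dominates L.
I: avg latency 82≤120, p99 latency 24≤636 — dominates L.
J: avg latency 74≤120, p99 latency 161≤636 — dominates L.
K: avg latency 25≤120, p99 latency 604≤636 — dominates L.
Others (A, C, E, H) are each worse than L on at least one objective.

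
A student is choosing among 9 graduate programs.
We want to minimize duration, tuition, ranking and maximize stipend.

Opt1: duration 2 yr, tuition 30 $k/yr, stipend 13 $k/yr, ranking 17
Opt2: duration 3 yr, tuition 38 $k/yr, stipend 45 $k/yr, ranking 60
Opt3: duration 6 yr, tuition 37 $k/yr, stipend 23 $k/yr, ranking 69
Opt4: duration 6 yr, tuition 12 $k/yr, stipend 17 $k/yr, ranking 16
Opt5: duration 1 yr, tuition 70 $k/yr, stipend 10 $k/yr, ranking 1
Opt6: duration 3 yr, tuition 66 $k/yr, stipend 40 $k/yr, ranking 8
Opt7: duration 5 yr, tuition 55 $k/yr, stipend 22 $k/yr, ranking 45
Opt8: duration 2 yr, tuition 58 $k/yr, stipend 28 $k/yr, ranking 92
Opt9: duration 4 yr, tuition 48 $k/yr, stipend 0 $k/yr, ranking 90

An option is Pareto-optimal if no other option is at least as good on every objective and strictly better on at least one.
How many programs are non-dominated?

Opt1: not dominated.
Opt2: not dominated (best stipend).
Opt3: not dominated.
Opt4: not dominated (best tuition).
Opt5: not dominated (best duration).
Opt6: not dominated.
Opt7: not dominated.
Opt8: not dominated.
Opt9: dominated by Opt1 (duration 2≤4, tuition 30≤48, stipend 13≥0, ranking 17≤90).
Pareto-optimal: Opt1, Opt2, Opt3, Opt4, Opt5, Opt6, Opt7, Opt8 → 8.

8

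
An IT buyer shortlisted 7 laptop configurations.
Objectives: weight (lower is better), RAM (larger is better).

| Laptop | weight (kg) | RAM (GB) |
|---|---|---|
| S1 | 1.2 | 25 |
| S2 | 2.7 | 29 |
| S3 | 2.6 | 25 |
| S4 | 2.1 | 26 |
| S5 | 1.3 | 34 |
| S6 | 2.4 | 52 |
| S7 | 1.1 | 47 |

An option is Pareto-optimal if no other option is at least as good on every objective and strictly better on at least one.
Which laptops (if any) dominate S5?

S7

S7: weight 1.1≤1.3, RAM 47≥34 — dominates S5.
Others (S1, S2, S3, S4, S6) are each worse than S5 on at least one objective.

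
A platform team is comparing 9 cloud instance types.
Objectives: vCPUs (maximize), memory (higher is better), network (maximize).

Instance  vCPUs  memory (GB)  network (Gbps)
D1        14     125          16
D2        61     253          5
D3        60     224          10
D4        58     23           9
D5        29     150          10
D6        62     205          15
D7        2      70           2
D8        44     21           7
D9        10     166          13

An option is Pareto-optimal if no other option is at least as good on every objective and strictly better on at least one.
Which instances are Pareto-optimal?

D1: not dominated (best network).
D2: not dominated (best memory).
D3: not dominated.
D4: dominated by D3 (vCPUs 60≥58, memory 224≥23, network 10≥9).
D5: dominated by D3 (vCPUs 60≥29, memory 224≥150, network 10≥10).
D6: not dominated (best vCPUs).
D7: dominated by D1 (vCPUs 14≥2, memory 125≥70, network 16≥2).
D8: dominated by D3 (vCPUs 60≥44, memory 224≥21, network 10≥7).
D9: dominated by D6 (vCPUs 62≥10, memory 205≥166, network 15≥13).

D1, D2, D3, D6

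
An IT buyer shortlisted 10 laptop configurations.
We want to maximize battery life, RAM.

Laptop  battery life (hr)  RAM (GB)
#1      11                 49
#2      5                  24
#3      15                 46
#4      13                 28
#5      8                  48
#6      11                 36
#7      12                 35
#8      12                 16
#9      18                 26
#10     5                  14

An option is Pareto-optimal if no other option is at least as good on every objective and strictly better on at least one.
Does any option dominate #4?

#3 vs #4: battery life 15≥13, RAM 46≥28 — #3 is at least as good on every objective and strictly better on at least one, so #3 dominates #4.

Yes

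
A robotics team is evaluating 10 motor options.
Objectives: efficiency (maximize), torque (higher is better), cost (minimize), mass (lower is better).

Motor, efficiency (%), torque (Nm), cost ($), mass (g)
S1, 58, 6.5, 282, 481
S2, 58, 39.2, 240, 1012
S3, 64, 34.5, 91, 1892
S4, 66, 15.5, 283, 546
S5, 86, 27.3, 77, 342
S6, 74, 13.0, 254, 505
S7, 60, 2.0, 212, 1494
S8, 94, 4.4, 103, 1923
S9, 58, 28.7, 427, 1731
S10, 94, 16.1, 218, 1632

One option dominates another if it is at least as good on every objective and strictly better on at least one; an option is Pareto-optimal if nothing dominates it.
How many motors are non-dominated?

5

S1: dominated by S5 (efficiency 86≥58, torque 27.3≥6.5, cost 77≤282, mass 342≤481).
S2: not dominated (best torque).
S3: not dominated.
S4: dominated by S5 (efficiency 86≥66, torque 27.3≥15.5, cost 77≤283, mass 342≤546).
S5: not dominated (best cost).
S6: dominated by S5 (efficiency 86≥74, torque 27.3≥13.0, cost 77≤254, mass 342≤505).
S7: dominated by S5 (efficiency 86≥60, torque 27.3≥2.0, cost 77≤212, mass 342≤1494).
S8: not dominated.
S9: dominated by S2 (efficiency 58≥58, torque 39.2≥28.7, cost 240≤427, mass 1012≤1731).
S10: not dominated.
Pareto-optimal: S2, S3, S5, S8, S10 → 5.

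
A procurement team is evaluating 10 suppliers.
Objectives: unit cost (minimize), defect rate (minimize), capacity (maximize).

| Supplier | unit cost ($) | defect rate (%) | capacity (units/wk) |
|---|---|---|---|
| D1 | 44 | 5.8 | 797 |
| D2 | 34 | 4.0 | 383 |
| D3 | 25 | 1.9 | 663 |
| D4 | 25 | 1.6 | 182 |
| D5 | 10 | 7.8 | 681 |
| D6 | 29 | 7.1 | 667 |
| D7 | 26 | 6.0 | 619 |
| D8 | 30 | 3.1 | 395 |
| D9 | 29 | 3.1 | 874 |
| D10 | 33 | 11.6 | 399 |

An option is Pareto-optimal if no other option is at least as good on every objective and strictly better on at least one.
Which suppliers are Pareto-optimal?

D1: dominated by D9 (unit cost 29≤44, defect rate 3.1≤5.8, capacity 874≥797).
D2: dominated by D3 (unit cost 25≤34, defect rate 1.9≤4.0, capacity 663≥383).
D3: not dominated.
D4: not dominated (best defect rate).
D5: not dominated (best unit cost).
D6: dominated by D9 (unit cost 29≤29, defect rate 3.1≤7.1, capacity 874≥667).
D7: dominated by D3 (unit cost 25≤26, defect rate 1.9≤6.0, capacity 663≥619).
D8: dominated by D3 (unit cost 25≤30, defect rate 1.9≤3.1, capacity 663≥395).
D9: not dominated (best capacity).
D10: dominated by D3 (unit cost 25≤33, defect rate 1.9≤11.6, capacity 663≥399).

D3, D4, D5, D9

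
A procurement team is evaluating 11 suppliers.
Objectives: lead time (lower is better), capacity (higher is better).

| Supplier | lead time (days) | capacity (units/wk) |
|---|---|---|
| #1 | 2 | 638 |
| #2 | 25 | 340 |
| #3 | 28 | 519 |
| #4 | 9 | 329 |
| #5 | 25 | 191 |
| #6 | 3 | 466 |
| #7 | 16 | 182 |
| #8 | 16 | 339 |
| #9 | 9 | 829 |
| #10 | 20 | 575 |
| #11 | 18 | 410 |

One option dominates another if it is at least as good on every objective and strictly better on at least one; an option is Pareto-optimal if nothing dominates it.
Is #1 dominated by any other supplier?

#2: worse on lead time (25 vs 2).
#3: worse on lead time (28 vs 2).
#4: worse on lead time (9 vs 2).
#5: worse on lead time (25 vs 2).
#6: worse on lead time (3 vs 2).
#7: worse on lead time (16 vs 2).
#8: worse on lead time (16 vs 2).
#9: worse on lead time (9 vs 2).
#10: worse on lead time (20 vs 2).
#11: worse on lead time (18 vs 2).
No option is at least as good as #1 on every objective and strictly better on one.

No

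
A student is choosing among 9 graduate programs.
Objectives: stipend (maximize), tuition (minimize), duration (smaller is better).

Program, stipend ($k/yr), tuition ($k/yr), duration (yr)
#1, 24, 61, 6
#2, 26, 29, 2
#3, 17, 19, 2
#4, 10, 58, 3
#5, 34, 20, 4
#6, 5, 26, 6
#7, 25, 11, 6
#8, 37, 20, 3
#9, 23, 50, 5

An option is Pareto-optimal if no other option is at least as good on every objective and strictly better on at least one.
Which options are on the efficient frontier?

#1: dominated by #2 (stipend 26≥24, tuition 29≤61, duration 2≤6).
#2: not dominated.
#3: not dominated.
#4: dominated by #2 (stipend 26≥10, tuition 29≤58, duration 2≤3).
#5: dominated by #8 (stipend 37≥34, tuition 20≤20, duration 3≤4).
#6: dominated by #3 (stipend 17≥5, tuition 19≤26, duration 2≤6).
#7: not dominated (best tuition).
#8: not dominated (best stipend).
#9: dominated by #2 (stipend 26≥23, tuition 29≤50, duration 2≤5).

#2, #3, #7, #8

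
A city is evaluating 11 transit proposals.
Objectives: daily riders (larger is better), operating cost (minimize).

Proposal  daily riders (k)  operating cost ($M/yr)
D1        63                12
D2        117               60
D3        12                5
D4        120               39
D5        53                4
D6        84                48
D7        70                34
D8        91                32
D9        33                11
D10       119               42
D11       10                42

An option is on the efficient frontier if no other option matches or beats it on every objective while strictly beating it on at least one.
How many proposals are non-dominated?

4

D1: not dominated.
D2: dominated by D4 (daily riders 120≥117, operating cost 39≤60).
D3: dominated by D5 (daily riders 53≥12, operating cost 4≤5).
D4: not dominated (best daily riders).
D5: not dominated (best operating cost).
D6: dominated by D4 (daily riders 120≥84, operating cost 39≤48).
D7: dominated by D8 (daily riders 91≥70, operating cost 32≤34).
D8: not dominated.
D9: dominated by D5 (daily riders 53≥33, operating cost 4≤11).
D10: dominated by D4 (daily riders 120≥119, operating cost 39≤42).
D11: dominated by D1 (daily riders 63≥10, operating cost 12≤42).
Pareto-optimal: D1, D4, D5, D8 → 4.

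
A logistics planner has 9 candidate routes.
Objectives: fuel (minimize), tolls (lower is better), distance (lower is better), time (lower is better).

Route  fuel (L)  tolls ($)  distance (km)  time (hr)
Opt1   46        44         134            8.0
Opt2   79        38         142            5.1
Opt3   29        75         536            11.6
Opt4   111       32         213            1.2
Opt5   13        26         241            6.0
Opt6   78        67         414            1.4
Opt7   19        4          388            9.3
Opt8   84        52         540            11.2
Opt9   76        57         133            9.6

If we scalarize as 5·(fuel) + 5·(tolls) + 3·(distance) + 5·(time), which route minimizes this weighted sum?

Opt1

Opt1: 5·46 + 5·44 + 3·134 + 5·8.0 = 892.0
Opt2: 5·79 + 5·38 + 3·142 + 5·5.1 = 1036.5
Opt3: 5·29 + 5·75 + 3·536 + 5·11.6 = 2186.0
Opt4: 5·111 + 5·32 + 3·213 + 5·1.2 = 1360.0
Opt5: 5·13 + 5·26 + 3·241 + 5·6.0 = 948.0
Opt6: 5·78 + 5·67 + 3·414 + 5·1.4 = 1974.0
Opt7: 5·19 + 5·4 + 3·388 + 5·9.3 = 1325.5
Opt8: 5·84 + 5·52 + 3·540 + 5·11.2 = 2356.0
Opt9: 5·76 + 5·57 + 3·133 + 5·9.6 = 1112.0
Lowest: Opt1 at 892.0.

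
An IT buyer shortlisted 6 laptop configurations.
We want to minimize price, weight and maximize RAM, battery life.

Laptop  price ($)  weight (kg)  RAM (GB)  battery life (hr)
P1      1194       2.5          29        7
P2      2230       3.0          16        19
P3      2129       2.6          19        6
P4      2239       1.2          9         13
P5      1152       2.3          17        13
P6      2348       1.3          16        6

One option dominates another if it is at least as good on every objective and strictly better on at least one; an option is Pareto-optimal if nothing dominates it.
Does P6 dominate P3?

No

P6 vs P3: P6 is worse on price (2348 vs 2129), so it does not dominate P3.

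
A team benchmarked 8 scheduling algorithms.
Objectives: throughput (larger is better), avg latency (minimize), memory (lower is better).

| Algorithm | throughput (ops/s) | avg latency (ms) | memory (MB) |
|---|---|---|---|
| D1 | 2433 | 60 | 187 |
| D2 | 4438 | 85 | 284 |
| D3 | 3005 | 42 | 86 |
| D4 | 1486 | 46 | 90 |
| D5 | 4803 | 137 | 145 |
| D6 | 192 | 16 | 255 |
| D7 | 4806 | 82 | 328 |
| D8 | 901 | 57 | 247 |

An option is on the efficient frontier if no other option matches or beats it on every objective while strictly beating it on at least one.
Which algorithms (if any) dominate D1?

D3: throughput 3005≥2433, avg latency 42≤60, memory 86≤187 — dominates D1.
Others (D2, D4, D5, D6, D7, D8) are each worse than D1 on at least one objective.

D3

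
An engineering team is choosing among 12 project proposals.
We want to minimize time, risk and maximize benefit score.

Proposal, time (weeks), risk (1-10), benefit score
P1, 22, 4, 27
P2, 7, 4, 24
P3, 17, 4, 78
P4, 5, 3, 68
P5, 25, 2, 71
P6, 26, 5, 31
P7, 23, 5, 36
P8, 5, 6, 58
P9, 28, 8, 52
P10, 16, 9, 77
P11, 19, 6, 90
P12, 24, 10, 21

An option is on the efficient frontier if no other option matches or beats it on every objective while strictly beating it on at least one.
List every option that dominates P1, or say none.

P3: time 17≤22, risk 4≤4, benefit score 78≥27 — dominates P1.
P4: time 5≤22, risk 3≤4, benefit score 68≥27 — dominates P1.
Others (P2, P5, P6, P7, P8, P9, P10, P11, P12) are each worse than P1 on at least one objective.

P3, P4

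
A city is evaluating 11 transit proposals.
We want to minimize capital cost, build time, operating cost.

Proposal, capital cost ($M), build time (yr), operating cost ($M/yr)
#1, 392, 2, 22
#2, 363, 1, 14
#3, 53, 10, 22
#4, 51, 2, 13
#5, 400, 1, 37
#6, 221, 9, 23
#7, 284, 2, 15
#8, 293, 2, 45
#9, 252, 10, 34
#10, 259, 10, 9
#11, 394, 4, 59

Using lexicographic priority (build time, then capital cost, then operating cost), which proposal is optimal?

#2

First minimize build time: best is 1, kept {#2, #5}.
Then minimize capital cost: best is 363, kept {#2}.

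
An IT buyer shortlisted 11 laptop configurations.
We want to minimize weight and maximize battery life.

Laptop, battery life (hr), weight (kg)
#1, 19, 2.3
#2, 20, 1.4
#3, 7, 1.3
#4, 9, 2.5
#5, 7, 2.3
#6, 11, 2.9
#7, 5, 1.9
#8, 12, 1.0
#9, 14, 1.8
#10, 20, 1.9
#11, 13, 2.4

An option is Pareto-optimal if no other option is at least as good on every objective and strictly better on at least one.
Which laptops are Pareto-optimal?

#2, #8

#1: dominated by #2 (battery life 20≥19, weight 1.4≤2.3).
#2: not dominated.
#3: dominated by #8 (battery life 12≥7, weight 1.0≤1.3).
#4: dominated by #1 (battery life 19≥9, weight 2.3≤2.5).
#5: dominated by #1 (battery life 19≥7, weight 2.3≤2.3).
#6: dominated by #1 (battery life 19≥11, weight 2.3≤2.9).
#7: dominated by #2 (battery life 20≥5, weight 1.4≤1.9).
#8: not dominated (best weight).
#9: dominated by #2 (battery life 20≥14, weight 1.4≤1.8).
#10: dominated by #2 (battery life 20≥20, weight 1.4≤1.9).
#11: dominated by #1 (battery life 19≥13, weight 2.3≤2.4).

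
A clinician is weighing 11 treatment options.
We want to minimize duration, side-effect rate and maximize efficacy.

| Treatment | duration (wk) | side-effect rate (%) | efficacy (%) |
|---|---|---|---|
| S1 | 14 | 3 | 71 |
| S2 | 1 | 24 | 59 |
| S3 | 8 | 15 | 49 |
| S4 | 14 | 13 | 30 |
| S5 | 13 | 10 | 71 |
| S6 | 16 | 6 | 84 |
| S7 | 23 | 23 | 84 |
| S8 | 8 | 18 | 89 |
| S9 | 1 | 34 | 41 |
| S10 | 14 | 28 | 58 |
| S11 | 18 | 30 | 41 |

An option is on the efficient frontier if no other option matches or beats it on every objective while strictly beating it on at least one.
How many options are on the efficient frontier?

6

S1: not dominated (best side-effect rate).
S2: not dominated.
S3: not dominated.
S4: dominated by S1 (duration 14≤14, side-effect rate 3≤13, efficacy 71≥30).
S5: not dominated.
S6: not dominated.
S7: dominated by S6 (duration 16≤23, side-effect rate 6≤23, efficacy 84≥84).
S8: not dominated (best efficacy).
S9: dominated by S2 (duration 1≤1, side-effect rate 24≤34, efficacy 59≥41).
S10: dominated by S1 (duration 14≤14, side-effect rate 3≤28, efficacy 71≥58).
S11: dominated by S1 (duration 14≤18, side-effect rate 3≤30, efficacy 71≥41).
Pareto-optimal: S1, S2, S3, S5, S6, S8 → 6.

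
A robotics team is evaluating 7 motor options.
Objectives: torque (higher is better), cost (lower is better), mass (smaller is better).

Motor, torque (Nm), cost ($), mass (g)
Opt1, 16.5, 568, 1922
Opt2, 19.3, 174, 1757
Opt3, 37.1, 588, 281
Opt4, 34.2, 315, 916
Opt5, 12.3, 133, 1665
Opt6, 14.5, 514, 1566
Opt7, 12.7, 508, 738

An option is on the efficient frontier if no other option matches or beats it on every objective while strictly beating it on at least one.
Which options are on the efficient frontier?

Opt2, Opt3, Opt4, Opt5, Opt7

Opt1: dominated by Opt2 (torque 19.3≥16.5, cost 174≤568, mass 1757≤1922).
Opt2: not dominated.
Opt3: not dominated (best torque).
Opt4: not dominated.
Opt5: not dominated (best cost).
Opt6: dominated by Opt4 (torque 34.2≥14.5, cost 315≤514, mass 916≤1566).
Opt7: not dominated.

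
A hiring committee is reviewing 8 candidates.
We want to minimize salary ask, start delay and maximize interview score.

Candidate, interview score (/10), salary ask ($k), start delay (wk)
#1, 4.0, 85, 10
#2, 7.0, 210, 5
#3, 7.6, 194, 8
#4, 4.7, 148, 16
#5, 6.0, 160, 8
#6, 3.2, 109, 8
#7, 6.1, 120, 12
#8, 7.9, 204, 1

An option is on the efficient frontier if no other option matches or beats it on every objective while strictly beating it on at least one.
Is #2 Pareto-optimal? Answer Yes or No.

#8 vs #2: interview score 7.9≥7.0, salary ask 204≤210, start delay 1≤5 — #8 is at least as good on every objective and strictly better on at least one, so #8 dominates #2.

No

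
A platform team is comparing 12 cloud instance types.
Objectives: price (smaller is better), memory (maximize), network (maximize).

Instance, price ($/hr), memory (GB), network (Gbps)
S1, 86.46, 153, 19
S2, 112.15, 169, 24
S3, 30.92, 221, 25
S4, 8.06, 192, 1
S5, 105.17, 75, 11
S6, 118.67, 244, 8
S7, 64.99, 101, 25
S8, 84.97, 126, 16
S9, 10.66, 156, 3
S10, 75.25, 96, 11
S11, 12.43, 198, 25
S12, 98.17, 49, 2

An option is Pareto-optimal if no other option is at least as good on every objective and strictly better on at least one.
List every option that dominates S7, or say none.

S3: price 30.92≤64.99, memory 221≥101, network 25≥25 — dominates S7.
S11: price 12.43≤64.99, memory 198≥101, network 25≥25 — dominates S7.
Others (S1, S2, S4, S5, S6, S8, S9, S10, S12) are each worse than S7 on at least one objective.

S3, S11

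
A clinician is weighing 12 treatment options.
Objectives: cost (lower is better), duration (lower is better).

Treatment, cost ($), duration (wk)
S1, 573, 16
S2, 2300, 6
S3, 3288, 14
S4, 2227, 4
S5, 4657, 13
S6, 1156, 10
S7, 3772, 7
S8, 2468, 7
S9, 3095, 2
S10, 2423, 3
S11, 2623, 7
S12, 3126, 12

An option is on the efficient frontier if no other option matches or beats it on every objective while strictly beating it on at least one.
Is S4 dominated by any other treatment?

S1: worse on duration (16 vs 4).
S2: worse on cost (2300 vs 2227).
S3: worse on cost (3288 vs 2227).
S5: worse on cost (4657 vs 2227).
S6: worse on duration (10 vs 4).
S7: worse on cost (3772 vs 2227).
S8: worse on cost (2468 vs 2227).
S9: worse on cost (3095 vs 2227).
S10: worse on cost (2423 vs 2227).
S11: worse on cost (2623 vs 2227).
S12: worse on cost (3126 vs 2227).
No option is at least as good as S4 on every objective and strictly better on one.

No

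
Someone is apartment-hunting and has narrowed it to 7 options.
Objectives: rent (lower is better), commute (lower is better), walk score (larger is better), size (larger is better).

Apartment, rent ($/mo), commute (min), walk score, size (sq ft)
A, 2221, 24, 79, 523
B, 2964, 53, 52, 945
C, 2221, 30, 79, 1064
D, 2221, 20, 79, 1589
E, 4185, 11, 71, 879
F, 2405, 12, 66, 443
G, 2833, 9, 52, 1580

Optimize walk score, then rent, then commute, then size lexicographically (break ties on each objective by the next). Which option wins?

D

First maximize walk score: best is 79, kept {A, C, D}.
Then minimize rent: best is 2221, kept {A, C, D}.
Then minimize commute: best is 20, kept {D}.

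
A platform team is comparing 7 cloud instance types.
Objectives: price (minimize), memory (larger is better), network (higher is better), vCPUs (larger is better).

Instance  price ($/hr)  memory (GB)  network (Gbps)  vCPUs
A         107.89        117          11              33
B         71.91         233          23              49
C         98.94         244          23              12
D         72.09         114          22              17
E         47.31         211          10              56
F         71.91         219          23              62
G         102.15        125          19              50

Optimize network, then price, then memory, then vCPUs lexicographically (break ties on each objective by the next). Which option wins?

B

First maximize network: best is 23, kept {B, C, F}.
Then minimize price: best is 71.91, kept {B, F}.
Then maximize memory: best is 233, kept {B}.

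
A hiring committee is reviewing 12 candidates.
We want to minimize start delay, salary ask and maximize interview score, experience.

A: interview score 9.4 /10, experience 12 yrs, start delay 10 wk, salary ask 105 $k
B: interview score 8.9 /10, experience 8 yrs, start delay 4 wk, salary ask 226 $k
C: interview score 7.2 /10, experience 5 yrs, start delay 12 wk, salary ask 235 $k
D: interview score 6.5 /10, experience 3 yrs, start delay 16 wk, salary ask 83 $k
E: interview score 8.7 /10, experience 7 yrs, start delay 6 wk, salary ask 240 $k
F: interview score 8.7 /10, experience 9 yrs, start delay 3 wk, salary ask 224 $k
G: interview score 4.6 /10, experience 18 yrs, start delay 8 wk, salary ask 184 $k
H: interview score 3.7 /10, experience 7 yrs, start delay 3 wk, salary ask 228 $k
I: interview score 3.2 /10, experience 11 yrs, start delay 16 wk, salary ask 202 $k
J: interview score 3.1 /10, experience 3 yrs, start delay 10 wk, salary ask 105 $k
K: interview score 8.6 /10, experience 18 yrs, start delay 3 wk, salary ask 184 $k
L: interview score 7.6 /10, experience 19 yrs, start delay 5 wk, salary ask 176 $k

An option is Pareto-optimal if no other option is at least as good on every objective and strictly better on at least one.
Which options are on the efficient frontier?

A, B, D, F, K, L

A: not dominated (best interview score).
B: not dominated.
C: dominated by A (interview score 9.4≥7.2, experience 12≥5, start delay 10≤12, salary ask 105≤235).
D: not dominated (best salary ask).
E: dominated by B (interview score 8.9≥8.7, experience 8≥7, start delay 4≤6, salary ask 226≤240).
F: not dominated.
G: dominated by K (interview score 8.6≥4.6, experience 18≥18, start delay 3≤8, salary ask 184≤184).
H: dominated by F (interview score 8.7≥3.7, experience 9≥7, start delay 3≤3, salary ask 224≤228).
I: dominated by A (interview score 9.4≥3.2, experience 12≥11, start delay 10≤16, salary ask 105≤202).
J: dominated by A (interview score 9.4≥3.1, experience 12≥3, start delay 10≤10, salary ask 105≤105).
K: not dominated.
L: not dominated (best experience).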